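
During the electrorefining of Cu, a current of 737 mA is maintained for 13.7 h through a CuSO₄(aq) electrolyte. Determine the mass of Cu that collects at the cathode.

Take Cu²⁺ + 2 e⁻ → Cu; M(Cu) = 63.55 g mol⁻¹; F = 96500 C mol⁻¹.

Q = I·t = 0.7370 A × 49320 s = 36350 C.
n(e⁻) = Q/F = 36350 / 96500 = 0.3767 mol.
Cu²⁺ + 2 e⁻ → Cu, so n(Cu) = n(e⁻)/2 = 0.1883 mol.
m = n·M = 0.1883 × 63.55 = 12.0 g.

12.0 g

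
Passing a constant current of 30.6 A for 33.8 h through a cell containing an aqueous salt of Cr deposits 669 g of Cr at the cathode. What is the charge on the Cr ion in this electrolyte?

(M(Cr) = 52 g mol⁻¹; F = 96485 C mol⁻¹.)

+3

Q = I·t = 30.60 A × 121680 s = 3723000 C, so n(e⁻) = 3723000/96485 = 38.59 mol.
n(Cr) deposited = 669 / 52 = 12.87 mol.
Electrons per atom = n(e⁻)/n(Cr) = 38.59 / 12.87 = 3.00 ≈ 3, so the ion is Cr³⁺.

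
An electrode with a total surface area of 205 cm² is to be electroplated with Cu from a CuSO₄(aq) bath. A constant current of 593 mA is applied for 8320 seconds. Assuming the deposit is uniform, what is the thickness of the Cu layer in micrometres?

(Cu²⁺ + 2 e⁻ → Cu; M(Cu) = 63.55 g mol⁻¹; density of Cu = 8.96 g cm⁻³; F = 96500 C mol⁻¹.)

8.84 μm

Q = I·t = 0.5930 × 8320.0 = 4934 C; n(e⁻) = 0.05113 mol.
n(Cu) = n(e⁻)/2 = 0.02556 mol, so m = 0.02556 × 63.55 = 1.625 g.
Volume = m/ρ = 1.625 / 8.96 = 0.1813 cm³.
Thickness = V/A = 0.1813 / 205 = 8.84 × 10⁻⁴ cm = 8.84 μm.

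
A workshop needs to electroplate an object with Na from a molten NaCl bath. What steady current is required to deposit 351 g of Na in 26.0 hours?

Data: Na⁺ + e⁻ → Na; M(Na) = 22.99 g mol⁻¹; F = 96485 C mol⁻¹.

n(Na) = 351 / 22.99 = 15.27 mol.
n(e⁻) = 1 × 15.27 = 15.27 mol.
Q = n(e⁻)·F = 15.27 × 96485 = 1473000 C.
I = Q/t = 1473000 / 93600 s = 15.7 A.

15.7 A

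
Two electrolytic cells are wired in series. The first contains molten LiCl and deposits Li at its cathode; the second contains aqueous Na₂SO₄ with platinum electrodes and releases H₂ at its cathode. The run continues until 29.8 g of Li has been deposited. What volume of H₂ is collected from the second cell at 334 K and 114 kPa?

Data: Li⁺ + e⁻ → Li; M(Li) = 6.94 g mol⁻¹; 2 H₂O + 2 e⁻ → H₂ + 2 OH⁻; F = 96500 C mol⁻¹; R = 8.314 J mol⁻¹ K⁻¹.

52.3 L

n(Li) = 29.8 / 6.94 = 4.294 mol, so n(e⁻) = 1 × 4.294 = 4.294 mol.
The cells are in series, so the same 4.294 mol of electrons passes through the second cell.
2 H₂O + 2 e⁻ → H₂ + 2 OH⁻ — 2 mol e⁻ per mol H₂, so n(H₂) = 4.294/2 = 2.147 mol.
V = nRT/P = (2.147 × 8.314 × 334) / (114 × 10³) = 0.0523 m³ = 52.3 L.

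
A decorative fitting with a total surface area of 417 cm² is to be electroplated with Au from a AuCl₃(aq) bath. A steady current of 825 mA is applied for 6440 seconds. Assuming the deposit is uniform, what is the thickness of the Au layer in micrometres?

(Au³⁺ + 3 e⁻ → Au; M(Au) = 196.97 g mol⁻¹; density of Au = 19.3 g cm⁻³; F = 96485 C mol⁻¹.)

4.49 μm

Q = I·t = 0.8250 × 6440.0 = 5313 C; n(e⁻) = 0.05507 mol.
n(Au) = n(e⁻)/3 = 0.01836 mol, so m = 0.01836 × 196.97 = 3.615 g.
Volume = m/ρ = 3.615 / 19.3 = 0.1873 cm³.
Thickness = V/A = 0.1873 / 417 = 4.49 × 10⁻⁴ cm = 4.49 μm.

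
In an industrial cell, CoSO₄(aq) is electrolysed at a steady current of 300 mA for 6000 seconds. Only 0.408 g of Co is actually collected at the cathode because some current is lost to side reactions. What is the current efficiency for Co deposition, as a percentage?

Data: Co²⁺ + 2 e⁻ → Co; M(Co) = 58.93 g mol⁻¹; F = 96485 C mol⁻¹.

Q = I·t = 0.3000 × 6000.0 = 1800 C; n(e⁻) = 1800/96485 = 0.01866 mol.
Theoretical n(Co) = n(e⁻)/2 = 0.009328 mol, i.e. m_theo = 0.009328 × 58.93 = 0.5497 g.
Efficiency = m_actual / m_theo = 0.408 / 0.5497 = 74.2 %.

74.2 %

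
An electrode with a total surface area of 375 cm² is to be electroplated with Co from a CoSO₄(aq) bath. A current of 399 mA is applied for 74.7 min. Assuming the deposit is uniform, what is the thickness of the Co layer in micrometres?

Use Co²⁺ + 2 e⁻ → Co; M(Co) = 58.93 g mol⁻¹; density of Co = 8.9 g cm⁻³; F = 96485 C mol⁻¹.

Q = I·t = 0.3990 × 4482.0 = 1788 C; n(e⁻) = 0.01853 mol.
n(Co) = n(e⁻)/2 = 0.009267 mol, so m = 0.009267 × 58.93 = 0.5461 g.
Volume = m/ρ = 0.5461 / 8.9 = 0.06136 cm³.
Thickness = V/A = 0.06136 / 375 = 1.64 × 10⁻⁴ cm = 1.64 μm.

1.64 μm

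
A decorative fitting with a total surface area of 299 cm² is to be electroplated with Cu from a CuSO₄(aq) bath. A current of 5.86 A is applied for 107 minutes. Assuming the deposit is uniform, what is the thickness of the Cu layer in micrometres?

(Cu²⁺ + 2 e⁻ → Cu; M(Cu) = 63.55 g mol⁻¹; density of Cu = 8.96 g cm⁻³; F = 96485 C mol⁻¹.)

46.2 μm

Q = I·t = 5.860 × 6420.0 = 37620 C; n(e⁻) = 0.3899 mol.
n(Cu) = n(e⁻)/2 = 0.1950 mol, so m = 0.1950 × 63.55 = 12.39 g.
Volume = m/ρ = 12.39 / 8.96 = 1.383 cm³.
Thickness = V/A = 1.383 / 299 = 0.00462 cm = 46.2 μm.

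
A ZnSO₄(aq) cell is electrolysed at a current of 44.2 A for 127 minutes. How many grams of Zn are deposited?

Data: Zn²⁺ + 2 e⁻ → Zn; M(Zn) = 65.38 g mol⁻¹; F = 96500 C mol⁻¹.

Q = I·t = 44.20 A × 7620.0 s = 336800 C.
n(e⁻) = Q/F = 336800 / 96500 = 3.490 mol.
Zn²⁺ + 2 e⁻ → Zn, so n(Zn) = n(e⁻)/2 = 1.745 mol.
m = n·M = 1.745 × 65.38 = 114 g.

114 g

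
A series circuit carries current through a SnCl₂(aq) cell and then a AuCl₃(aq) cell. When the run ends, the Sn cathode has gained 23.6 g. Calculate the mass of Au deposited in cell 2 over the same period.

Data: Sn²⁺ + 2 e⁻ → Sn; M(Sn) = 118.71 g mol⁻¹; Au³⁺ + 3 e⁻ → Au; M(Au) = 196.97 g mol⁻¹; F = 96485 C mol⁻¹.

n(Sn) = 23.6 / 118.71 = 0.1988 mol.
Since Sn²⁺ + 2 e⁻ → Sn, n(e⁻) passed = 2 × 0.1988 = 0.3976 mol.
Cells in series carry the same charge, so the same 0.3976 mol of electrons passes through cell 2.
Au³⁺ + 3 e⁻ → Au, so n(Au) = 0.3976 / 3 = 0.1325 mol.
m(Au) = 0.1325 × 196.97 = 26.1 g.

26.1 g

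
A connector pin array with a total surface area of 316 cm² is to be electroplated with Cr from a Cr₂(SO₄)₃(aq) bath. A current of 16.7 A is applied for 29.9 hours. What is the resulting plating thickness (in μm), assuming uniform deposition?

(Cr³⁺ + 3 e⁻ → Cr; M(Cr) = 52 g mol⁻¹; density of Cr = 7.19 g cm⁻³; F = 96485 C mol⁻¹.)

1420 μm

Q = I·t = 16.70 × 107640 = 1798000 C; n(e⁻) = 18.63 mol.
n(Cr) = n(e⁻)/3 = 6.210 mol, so m = 6.210 × 52 = 322.9 g.
Volume = m/ρ = 322.9 / 7.19 = 44.91 cm³.
Thickness = V/A = 44.91 / 316 = 0.142 cm = 1420 μm.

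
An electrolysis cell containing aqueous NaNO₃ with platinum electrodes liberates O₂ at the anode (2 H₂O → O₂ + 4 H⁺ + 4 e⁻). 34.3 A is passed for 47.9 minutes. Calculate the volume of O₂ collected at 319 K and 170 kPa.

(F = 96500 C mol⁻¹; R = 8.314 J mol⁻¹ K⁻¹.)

3.98 L

Q = I·t = 34.30 A × 2874.0 s = 98580 C.
n(e⁻) = Q/F = 98580 / 96500 = 1.022 mol.
4 electrons are transferred per O₂ molecule, so n(O₂) = 1.022 / 4 = 0.2554 mol.
V = nRT/P = (0.2554 × 8.314 × 319) / (170 × 10³ Pa) = 0.00398 m³ = 3.98 L.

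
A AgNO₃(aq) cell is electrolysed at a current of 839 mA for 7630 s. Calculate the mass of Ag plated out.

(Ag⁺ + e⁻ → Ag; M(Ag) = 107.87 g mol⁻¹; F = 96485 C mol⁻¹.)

Q = I·t = 0.8390 A × 7630.0 s = 6402 C.
n(e⁻) = Q/F = 6402 / 96485 = 0.06635 mol.
Ag⁺ + e⁻ → Ag, so n(Ag) = n(e⁻)/1 = 0.06635 mol.
m = n·M = 0.06635 × 107.87 = 7.16 g.

7.16 g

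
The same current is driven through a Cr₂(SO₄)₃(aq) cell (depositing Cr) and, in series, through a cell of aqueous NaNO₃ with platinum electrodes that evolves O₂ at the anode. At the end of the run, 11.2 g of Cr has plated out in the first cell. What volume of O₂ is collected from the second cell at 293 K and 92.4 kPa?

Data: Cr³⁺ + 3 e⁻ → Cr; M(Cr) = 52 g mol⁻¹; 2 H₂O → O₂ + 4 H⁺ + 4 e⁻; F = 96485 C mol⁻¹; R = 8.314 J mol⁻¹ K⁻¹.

4.26 L

n(Cr) = 11.2 / 52 = 0.2154 mol, so n(e⁻) = 3 × 0.2154 = 0.6462 mol.
The cells are in series, so the same 0.6462 mol of electrons passes through the second cell.
2 H₂O → O₂ + 4 H⁺ + 4 e⁻ — 4 mol e⁻ per mol O₂, so n(O₂) = 0.6462/4 = 0.1615 mol.
V = nRT/P = (0.1615 × 8.314 × 293) / (92.4 × 10³) = 0.00426 m³ = 4.26 L.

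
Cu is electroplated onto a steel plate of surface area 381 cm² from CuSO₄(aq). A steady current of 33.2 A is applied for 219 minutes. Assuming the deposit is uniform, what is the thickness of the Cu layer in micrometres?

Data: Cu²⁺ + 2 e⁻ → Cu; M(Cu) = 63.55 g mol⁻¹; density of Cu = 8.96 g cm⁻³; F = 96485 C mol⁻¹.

421 μm

Q = I·t = 33.20 × 13140 = 436200 C; n(e⁻) = 4.521 mol.
n(Cu) = n(e⁻)/2 = 2.261 mol, so m = 2.261 × 63.55 = 143.7 g.
Volume = m/ρ = 143.7 / 8.96 = 16.03 cm³.
Thickness = V/A = 16.03 / 381 = 0.0421 cm = 421 μm.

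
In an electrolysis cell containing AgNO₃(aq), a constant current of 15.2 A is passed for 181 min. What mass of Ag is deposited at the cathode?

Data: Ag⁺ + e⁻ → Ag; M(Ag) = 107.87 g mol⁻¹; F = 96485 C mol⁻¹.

185 g

Q = I·t = 15.20 A × 10860 s = 165100 C.
n(e⁻) = Q/F = 165100 / 96485 = 1.711 mol.
Ag⁺ + e⁻ → Ag, so n(Ag) = n(e⁻)/1 = 1.711 mol.
m = n·M = 1.711 × 107.87 = 185 g.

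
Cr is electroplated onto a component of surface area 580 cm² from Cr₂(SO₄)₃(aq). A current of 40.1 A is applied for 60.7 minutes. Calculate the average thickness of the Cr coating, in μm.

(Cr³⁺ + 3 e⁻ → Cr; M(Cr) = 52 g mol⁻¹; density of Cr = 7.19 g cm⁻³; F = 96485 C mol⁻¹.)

62.9 μm

Q = I·t = 40.10 × 3642.0 = 146000 C; n(e⁻) = 1.514 mol.
n(Cr) = n(e⁻)/3 = 0.5045 mol, so m = 0.5045 × 52 = 26.24 g.
Volume = m/ρ = 26.24 / 7.19 = 3.649 cm³.
Thickness = V/A = 3.649 / 580 = 0.00629 cm = 62.9 μm.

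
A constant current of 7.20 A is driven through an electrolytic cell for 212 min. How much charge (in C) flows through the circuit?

91600 C

Q = I·t = 7.200 A × 12720 s = 91600 C.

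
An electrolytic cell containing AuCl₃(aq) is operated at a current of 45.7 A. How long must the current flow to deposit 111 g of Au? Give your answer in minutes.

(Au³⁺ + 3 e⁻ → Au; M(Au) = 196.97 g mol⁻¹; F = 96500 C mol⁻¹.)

n(Au) = m/M = 111 / 196.97 = 0.5635 mol.
Each Au atom requires 3 electrons, so n(e⁻) = 3 × 0.5635 = 1.691 mol.
Q = n(e⁻)·F = 1.691 × 96500 = 163100 C.
t = Q/I = 163100 / 45.70 A = 3570 s = 59.5 min.

59.5 min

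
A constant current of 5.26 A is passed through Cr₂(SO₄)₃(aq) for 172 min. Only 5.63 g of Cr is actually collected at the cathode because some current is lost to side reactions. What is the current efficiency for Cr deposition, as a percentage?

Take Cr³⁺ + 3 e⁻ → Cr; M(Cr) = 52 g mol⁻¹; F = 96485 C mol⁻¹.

57.7 %

Q = I·t = 5.260 × 10320 = 54280 C; n(e⁻) = 54280/96485 = 0.5626 mol.
Theoretical n(Cr) = n(e⁻)/3 = 0.1875 mol, i.e. m_theo = 0.1875 × 52 = 9.752 g.
Efficiency = m_actual / m_theo = 5.63 / 9.752 = 57.7 %.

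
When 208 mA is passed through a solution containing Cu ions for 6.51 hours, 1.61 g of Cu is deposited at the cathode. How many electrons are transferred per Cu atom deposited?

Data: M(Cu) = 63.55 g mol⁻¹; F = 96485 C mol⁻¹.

2

Q = I·t = 0.2080 A × 23436 s = 4875 C, so n(e⁻) = 4875/96485 = 0.05052 mol.
n(Cu) deposited = 1.61 / 63.55 = 0.02533 mol.
Electrons per atom = n(e⁻)/n(Cu) = 0.05052 / 0.02533 = 1.99 ≈ 2, so the ion is Cu²⁺.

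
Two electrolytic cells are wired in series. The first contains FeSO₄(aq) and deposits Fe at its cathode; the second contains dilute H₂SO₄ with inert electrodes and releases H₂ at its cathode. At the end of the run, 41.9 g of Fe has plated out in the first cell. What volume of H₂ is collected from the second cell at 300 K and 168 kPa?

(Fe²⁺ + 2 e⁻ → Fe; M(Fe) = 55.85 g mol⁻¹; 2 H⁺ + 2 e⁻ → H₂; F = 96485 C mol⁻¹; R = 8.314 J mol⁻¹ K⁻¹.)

n(Fe) = 41.9 / 55.85 = 0.7502 mol, so n(e⁻) = 2 × 0.7502 = 1.500 mol.
The cells are in series, so the same 1.500 mol of electrons passes through the second cell.
2 H⁺ + 2 e⁻ → H₂ — 2 mol e⁻ per mol H₂, so n(H₂) = 1.500/2 = 0.7502 mol.
V = nRT/P = (0.7502 × 8.314 × 300) / (168 × 10³) = 0.0111 m³ = 11.1 L.

11.1 L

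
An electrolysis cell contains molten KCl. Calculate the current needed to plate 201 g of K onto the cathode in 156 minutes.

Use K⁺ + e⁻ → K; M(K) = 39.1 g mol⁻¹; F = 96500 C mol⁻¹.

53.0 A

n(K) = 201 / 39.1 = 5.141 mol.
n(e⁻) = 1 × 5.141 = 5.141 mol.
Q = n(e⁻)·F = 5.141 × 96500 = 496100 C.
I = Q/t = 496100 / 9360.0 s = 53.0 A.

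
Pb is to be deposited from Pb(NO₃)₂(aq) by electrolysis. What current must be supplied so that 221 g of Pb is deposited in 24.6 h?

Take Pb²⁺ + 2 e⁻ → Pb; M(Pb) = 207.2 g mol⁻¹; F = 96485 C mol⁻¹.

n(Pb) = 221 / 207.2 = 1.067 mol.
n(e⁻) = 2 × 1.067 = 2.133 mol.
Q = n(e⁻)·F = 2.133 × 96485 = 205800 C.
I = Q/t = 205800 / 88560 s = 2.32 A.

2.32 A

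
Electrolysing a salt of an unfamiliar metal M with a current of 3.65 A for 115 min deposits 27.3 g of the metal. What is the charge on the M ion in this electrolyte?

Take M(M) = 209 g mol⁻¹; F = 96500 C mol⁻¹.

+2

Q = I·t = 3.650 A × 6900.0 s = 25180 C, so n(e⁻) = 25180/96500 = 0.2610 mol.
n(M) deposited = 27.3 / 209 = 0.1306 mol.
Electrons per atom = n(e⁻)/n(M) = 0.2610 / 0.1306 = 2.00 ≈ 2, so the ion is M²⁺.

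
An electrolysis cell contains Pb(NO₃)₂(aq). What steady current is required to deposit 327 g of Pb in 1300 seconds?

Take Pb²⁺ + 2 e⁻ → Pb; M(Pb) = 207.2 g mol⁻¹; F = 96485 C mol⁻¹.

n(Pb) = 327 / 207.2 = 1.578 mol.
n(e⁻) = 2 × 1.578 = 3.156 mol.
Q = n(e⁻)·F = 3.156 × 96485 = 304500 C.
I = Q/t = 304500 / 1300.0 s = 234 A.

234 A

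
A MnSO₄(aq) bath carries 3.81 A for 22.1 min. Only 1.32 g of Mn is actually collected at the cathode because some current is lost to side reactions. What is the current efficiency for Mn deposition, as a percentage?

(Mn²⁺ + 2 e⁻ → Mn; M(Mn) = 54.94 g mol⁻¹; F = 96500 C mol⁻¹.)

91.8 %

Q = I·t = 3.810 × 1326.0 = 5052 C; n(e⁻) = 5052/96500 = 0.05235 mol.
Theoretical n(Mn) = n(e⁻)/2 = 0.02618 mol, i.e. m_theo = 0.02618 × 54.94 = 1.438 g.
Efficiency = m_actual / m_theo = 1.32 / 1.438 = 91.8 %.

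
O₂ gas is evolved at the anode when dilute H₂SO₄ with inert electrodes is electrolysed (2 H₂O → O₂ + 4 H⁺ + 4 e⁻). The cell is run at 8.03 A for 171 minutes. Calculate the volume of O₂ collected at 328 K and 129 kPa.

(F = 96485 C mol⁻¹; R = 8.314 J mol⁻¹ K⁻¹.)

4.51 L

Q = I·t = 8.030 A × 10260 s = 82390 C.
n(e⁻) = Q/F = 82390 / 96485 = 0.8539 mol.
4 electrons are transferred per O₂ molecule, so n(O₂) = 0.8539 / 4 = 0.2135 mol.
V = nRT/P = (0.2135 × 8.314 × 328) / (129 × 10³ Pa) = 0.00451 m³ = 4.51 L.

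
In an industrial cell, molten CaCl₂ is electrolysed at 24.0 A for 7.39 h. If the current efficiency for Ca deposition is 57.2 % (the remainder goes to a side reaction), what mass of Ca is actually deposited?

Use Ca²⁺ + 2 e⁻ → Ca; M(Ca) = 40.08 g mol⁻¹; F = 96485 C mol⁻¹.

75.9 g

Q = I·t = 24.00 × 26604 = 638500 C.
n(e⁻) = 638500/96485 = 6.618 mol; theoretically n(Ca) = 6.618/2 = 3.309 mol, m_theo = 132.6 g.
At 57.2 % efficiency, m_actual = 0.572 × 132.6 = 75.9 g.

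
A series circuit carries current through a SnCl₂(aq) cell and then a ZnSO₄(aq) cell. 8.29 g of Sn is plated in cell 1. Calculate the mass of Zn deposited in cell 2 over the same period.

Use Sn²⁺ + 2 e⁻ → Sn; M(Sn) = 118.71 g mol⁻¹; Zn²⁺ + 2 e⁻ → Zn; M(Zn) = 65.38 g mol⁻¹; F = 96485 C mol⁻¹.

n(Sn) = 8.29 / 118.71 = 0.06983 mol.
Since Sn²⁺ + 2 e⁻ → Sn, n(e⁻) passed = 2 × 0.06983 = 0.1397 mol.
Cells in series carry the same charge, so the same 0.1397 mol of electrons passes through cell 2.
Zn²⁺ + 2 e⁻ → Zn, so n(Zn) = 0.1397 / 2 = 0.06983 mol.
m(Zn) = 0.06983 × 65.38 = 4.57 g.

4.57 g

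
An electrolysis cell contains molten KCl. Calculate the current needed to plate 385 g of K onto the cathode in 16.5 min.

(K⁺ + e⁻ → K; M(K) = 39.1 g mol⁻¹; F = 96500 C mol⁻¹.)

960 A

n(K) = 385 / 39.1 = 9.847 mol.
n(e⁻) = 1 × 9.847 = 9.847 mol.
Q = n(e⁻)·F = 9.847 × 96500 = 950200 C.
I = Q/t = 950200 / 990.00 s = 960 A.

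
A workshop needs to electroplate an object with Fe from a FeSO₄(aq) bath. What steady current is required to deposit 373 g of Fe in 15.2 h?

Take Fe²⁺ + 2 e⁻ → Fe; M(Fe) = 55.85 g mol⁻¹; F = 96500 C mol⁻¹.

n(Fe) = 373 / 55.85 = 6.679 mol.
n(e⁻) = 2 × 6.679 = 13.36 mol.
Q = n(e⁻)·F = 13.36 × 96500 = 1289000 C.
I = Q/t = 1289000 / 54720 s = 23.6 A.

23.6 A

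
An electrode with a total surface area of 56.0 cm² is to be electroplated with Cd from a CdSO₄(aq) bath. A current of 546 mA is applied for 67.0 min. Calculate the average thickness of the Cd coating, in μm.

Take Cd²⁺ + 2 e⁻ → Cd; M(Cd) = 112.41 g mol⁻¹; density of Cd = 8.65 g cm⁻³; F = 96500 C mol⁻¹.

Q = I·t = 0.5460 × 4020.0 = 2195 C; n(e⁻) = 0.02275 mol.
n(Cd) = n(e⁻)/2 = 0.01137 mol, so m = 0.01137 × 112.41 = 1.278 g.
Volume = m/ρ = 1.278 / 8.65 = 0.1478 cm³.
Thickness = V/A = 0.1478 / 56.0 = 0.00264 cm = 26.4 μm.

26.4 μm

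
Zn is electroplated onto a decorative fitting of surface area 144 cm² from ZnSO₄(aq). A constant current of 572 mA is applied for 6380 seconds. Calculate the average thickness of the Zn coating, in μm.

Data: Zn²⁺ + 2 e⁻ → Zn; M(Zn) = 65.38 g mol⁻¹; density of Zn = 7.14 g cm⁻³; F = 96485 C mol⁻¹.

Q = I·t = 0.5720 × 6380.0 = 3649 C; n(e⁻) = 0.03782 mol.
n(Zn) = n(e⁻)/2 = 0.01891 mol, so m = 0.01891 × 65.38 = 1.236 g.
Volume = m/ρ = 1.236 / 7.14 = 0.1732 cm³.
Thickness = V/A = 0.1732 / 144 = 0.00120 cm = 12.0 μm.

12.0 μm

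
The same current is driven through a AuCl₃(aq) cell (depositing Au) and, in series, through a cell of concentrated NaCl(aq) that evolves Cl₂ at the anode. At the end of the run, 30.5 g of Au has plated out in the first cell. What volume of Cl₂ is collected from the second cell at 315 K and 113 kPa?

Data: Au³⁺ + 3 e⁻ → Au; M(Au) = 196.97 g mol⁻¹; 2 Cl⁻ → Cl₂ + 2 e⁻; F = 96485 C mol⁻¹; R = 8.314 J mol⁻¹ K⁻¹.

5.38 L

n(Au) = 30.5 / 196.97 = 0.1548 mol, so n(e⁻) = 3 × 0.1548 = 0.4645 mol.
The cells are in series, so the same 0.4645 mol of electrons passes through the second cell.
2 Cl⁻ → Cl₂ + 2 e⁻ — 2 mol e⁻ per mol Cl₂, so n(Cl₂) = 0.4645/2 = 0.2323 mol.
V = nRT/P = (0.2323 × 8.314 × 315) / (113 × 10³) = 0.00538 m³ = 5.38 L.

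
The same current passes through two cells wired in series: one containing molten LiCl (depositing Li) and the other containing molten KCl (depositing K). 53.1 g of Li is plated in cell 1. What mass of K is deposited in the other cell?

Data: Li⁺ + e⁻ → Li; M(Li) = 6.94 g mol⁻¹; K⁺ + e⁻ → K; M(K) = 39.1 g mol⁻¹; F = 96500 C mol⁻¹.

n(Li) = 53.1 / 6.94 = 7.651 mol.
Since Li⁺ + e⁻ → Li, n(e⁻) passed = 1 × 7.651 = 7.651 mol.
Cells in series carry the same charge, so the same 7.651 mol of electrons passes through cell 2.
K⁺ + e⁻ → K, so n(K) = 7.651 / 1 = 7.651 mol.
m(K) = 7.651 × 39.1 = 299 g.

299 g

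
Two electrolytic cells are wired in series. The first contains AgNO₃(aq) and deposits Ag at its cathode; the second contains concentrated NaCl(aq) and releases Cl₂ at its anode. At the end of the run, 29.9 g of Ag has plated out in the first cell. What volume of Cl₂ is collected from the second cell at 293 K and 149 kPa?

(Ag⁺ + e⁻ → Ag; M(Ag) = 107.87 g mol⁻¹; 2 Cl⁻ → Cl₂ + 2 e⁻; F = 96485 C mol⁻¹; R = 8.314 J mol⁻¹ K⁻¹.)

2.27 L

n(Ag) = 29.9 / 107.87 = 0.2772 mol, so n(e⁻) = 1 × 0.2772 = 0.2772 mol.
The cells are in series, so the same 0.2772 mol of electrons passes through the second cell.
2 Cl⁻ → Cl₂ + 2 e⁻ — 2 mol e⁻ per mol Cl₂, so n(Cl₂) = 0.2772/2 = 0.1386 mol.
V = nRT/P = (0.1386 × 8.314 × 293) / (149 × 10³) = 0.00227 m³ = 2.27 L.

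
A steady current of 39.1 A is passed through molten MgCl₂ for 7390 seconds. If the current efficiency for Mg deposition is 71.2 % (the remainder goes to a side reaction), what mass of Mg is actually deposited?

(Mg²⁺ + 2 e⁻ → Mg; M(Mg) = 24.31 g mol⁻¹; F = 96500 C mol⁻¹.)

Q = I·t = 39.10 × 7390.0 = 288900 C.
n(e⁻) = 288900/96500 = 2.994 mol; theoretically n(Mg) = 2.994/2 = 1.497 mol, m_theo = 36.40 g.
At 71.2 % efficiency, m_actual = 0.712 × 36.40 = 25.9 g.

25.9 g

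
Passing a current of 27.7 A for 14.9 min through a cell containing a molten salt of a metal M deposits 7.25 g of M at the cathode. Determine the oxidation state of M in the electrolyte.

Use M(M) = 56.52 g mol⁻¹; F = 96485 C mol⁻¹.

Q = I·t = 27.70 A × 894.00 s = 24760 C, so n(e⁻) = 24760/96485 = 0.2567 mol.
n(M) deposited = 7.25 / 56.52 = 0.1283 mol.
Electrons per atom = n(e⁻)/n(M) = 0.2567 / 0.1283 = 2.00 ≈ 2, so the ion is M²⁺.

+2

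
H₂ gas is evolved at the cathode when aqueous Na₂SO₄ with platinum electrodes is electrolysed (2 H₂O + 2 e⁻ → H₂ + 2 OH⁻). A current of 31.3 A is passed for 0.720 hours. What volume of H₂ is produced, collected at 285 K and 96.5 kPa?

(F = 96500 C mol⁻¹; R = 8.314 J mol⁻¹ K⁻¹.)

Q = I·t = 31.30 A × 2592.0 s = 81130 C.
n(e⁻) = Q/F = 81130 / 96500 = 0.8407 mol.
2 electrons are transferred per H₂ molecule, so n(H₂) = 0.8407 / 2 = 0.4204 mol.
V = nRT/P = (0.4204 × 8.314 × 285) / (96.5 × 10³ Pa) = 0.0103 m³ = 10.3 L.

10.3 L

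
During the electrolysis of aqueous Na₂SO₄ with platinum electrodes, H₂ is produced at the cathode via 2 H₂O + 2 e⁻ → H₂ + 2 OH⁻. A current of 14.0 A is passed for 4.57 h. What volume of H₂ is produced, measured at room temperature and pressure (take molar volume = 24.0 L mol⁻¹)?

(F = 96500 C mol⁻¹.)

Q = I·t = 14.00 A × 16452 s = 230300 C.
n(e⁻) = Q/F = 230300 / 96500 = 2.387 mol.
2 electrons are transferred per H₂ molecule, so n(H₂) = 2.387 / 2 = 1.193 mol.
V = n × V_m = 1.193 × 24.0 = 28.6 L.

28.6 L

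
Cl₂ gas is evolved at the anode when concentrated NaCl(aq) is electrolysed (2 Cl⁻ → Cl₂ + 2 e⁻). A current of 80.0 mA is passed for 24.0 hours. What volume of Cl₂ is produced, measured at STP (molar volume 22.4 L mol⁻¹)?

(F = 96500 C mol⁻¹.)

Q = I·t = 0.08000 A × 86400 s = 6912 C.
n(e⁻) = Q/F = 6912 / 96500 = 0.07163 mol.
2 electrons are transferred per Cl₂ molecule, so n(Cl₂) = 0.07163 / 2 = 0.03581 mol.
V = n × V_m = 0.03581 × 22.4 = 0.802 L.

0.802 L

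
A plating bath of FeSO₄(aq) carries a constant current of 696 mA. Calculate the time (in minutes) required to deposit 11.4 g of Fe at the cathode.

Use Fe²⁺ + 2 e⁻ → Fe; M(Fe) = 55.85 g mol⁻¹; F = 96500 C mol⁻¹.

943 min

n(Fe) = m/M = 11.4 / 55.85 = 0.2041 mol.
Each Fe atom requires 2 electrons, so n(e⁻) = 2 × 0.2041 = 0.4082 mol.
Q = n(e⁻)·F = 0.4082 × 96500 = 39390 C.
t = Q/I = 39390 / 0.6960 A = 56600 s = 943 min.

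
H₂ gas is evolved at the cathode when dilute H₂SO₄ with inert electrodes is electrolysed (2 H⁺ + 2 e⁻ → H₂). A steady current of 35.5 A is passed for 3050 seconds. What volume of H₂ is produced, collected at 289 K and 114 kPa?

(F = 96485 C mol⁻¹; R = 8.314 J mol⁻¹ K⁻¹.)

11.8 L

Q = I·t = 35.50 A × 3050.0 s = 108300 C.
n(e⁻) = Q/F = 108300 / 96485 = 1.122 mol.
2 electrons are transferred per H₂ molecule, so n(H₂) = 1.122 / 2 = 0.5611 mol.
V = nRT/P = (0.5611 × 8.314 × 289) / (114 × 10³ Pa) = 0.0118 m³ = 11.8 L.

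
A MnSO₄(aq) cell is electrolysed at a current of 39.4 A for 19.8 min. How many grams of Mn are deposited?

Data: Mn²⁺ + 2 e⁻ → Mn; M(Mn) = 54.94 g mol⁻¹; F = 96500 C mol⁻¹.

Q = I·t = 39.40 A × 1188.0 s = 46810 C.
n(e⁻) = Q/F = 46810 / 96500 = 0.4850 mol.
Mn²⁺ + 2 e⁻ → Mn, so n(Mn) = n(e⁻)/2 = 0.2425 mol.
m = n·M = 0.2425 × 54.94 = 13.3 g.

13.3 g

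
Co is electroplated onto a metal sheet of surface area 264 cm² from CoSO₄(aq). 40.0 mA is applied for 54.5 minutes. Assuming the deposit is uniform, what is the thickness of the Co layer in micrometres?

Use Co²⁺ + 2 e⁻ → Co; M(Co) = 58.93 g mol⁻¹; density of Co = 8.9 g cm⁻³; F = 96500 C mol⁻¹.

Q = I·t = 0.04000 × 3270.0 = 130.8 C; n(e⁻) = 0.001355 mol.
n(Co) = n(e⁻)/2 = 0.0006777 mol, so m = 0.0006777 × 58.93 = 0.03994 g.
Volume = m/ρ = 0.03994 / 8.9 = 0.004487 cm³.
Thickness = V/A = 0.004487 / 264 = 1.70 × 10⁻⁵ cm = 0.170 μm.

0.170 μm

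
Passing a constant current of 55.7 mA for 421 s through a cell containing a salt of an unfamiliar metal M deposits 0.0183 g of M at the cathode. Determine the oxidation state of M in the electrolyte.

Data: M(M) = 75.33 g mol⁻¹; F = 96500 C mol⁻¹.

Q = I·t = 0.05570 A × 421.00 s = 23.45 C, so n(e⁻) = 23.45/96500 = 0.0002430 mol.
n(M) deposited = 0.0183 / 75.33 = 0.0002429 mol.
Electrons per atom = n(e⁻)/n(M) = 0.0002430 / 0.0002429 = 1.00 ≈ 1, so the ion is M⁺.

+1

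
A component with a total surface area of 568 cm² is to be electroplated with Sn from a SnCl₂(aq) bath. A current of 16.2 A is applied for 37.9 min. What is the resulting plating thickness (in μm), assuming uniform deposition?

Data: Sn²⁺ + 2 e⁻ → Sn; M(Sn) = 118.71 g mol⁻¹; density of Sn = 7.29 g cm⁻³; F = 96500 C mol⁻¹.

Q = I·t = 16.20 × 2274.0 = 36840 C; n(e⁻) = 0.3817 mol.
n(Sn) = n(e⁻)/2 = 0.1909 mol, so m = 0.1909 × 118.71 = 22.66 g.
Volume = m/ρ = 22.66 / 7.29 = 3.108 cm³.
Thickness = V/A = 3.108 / 568 = 0.00547 cm = 54.7 μm.

54.7 μm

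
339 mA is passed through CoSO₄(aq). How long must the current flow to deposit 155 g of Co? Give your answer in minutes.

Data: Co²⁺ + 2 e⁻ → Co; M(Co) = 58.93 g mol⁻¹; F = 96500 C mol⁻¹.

n(Co) = m/M = 155 / 58.93 = 2.630 mol.
Each Co atom requires 2 electrons, so n(e⁻) = 2 × 2.630 = 5.260 mol.
Q = n(e⁻)·F = 5.260 × 96500 = 507600 C.
t = Q/I = 507600 / 0.3390 A = 1497000 s = 25000 min.

25000 min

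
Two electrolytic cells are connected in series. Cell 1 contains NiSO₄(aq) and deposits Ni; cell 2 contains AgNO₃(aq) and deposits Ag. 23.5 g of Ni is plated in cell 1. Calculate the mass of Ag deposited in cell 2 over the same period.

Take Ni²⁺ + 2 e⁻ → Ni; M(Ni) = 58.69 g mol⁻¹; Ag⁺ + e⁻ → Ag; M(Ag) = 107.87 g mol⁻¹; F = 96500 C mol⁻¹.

86.4 g

n(Ni) = 23.5 / 58.69 = 0.4004 mol.
Since Ni²⁺ + 2 e⁻ → Ni, n(e⁻) passed = 2 × 0.4004 = 0.8008 mol.
Cells in series carry the same charge, so the same 0.8008 mol of electrons passes through cell 2.
Ag⁺ + e⁻ → Ag, so n(Ag) = 0.8008 / 1 = 0.8008 mol.
m(Ag) = 0.8008 × 107.87 = 86.4 g.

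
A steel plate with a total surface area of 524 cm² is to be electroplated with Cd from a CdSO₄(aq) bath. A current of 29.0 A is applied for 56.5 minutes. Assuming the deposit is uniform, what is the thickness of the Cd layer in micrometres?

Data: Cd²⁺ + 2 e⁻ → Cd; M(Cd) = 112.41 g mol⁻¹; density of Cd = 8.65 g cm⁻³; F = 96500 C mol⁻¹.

Q = I·t = 29.00 × 3390.0 = 98310 C; n(e⁻) = 1.019 mol.
n(Cd) = n(e⁻)/2 = 0.5094 mol, so m = 0.5094 × 112.41 = 57.26 g.
Volume = m/ρ = 57.26 / 8.65 = 6.620 cm³.
Thickness = V/A = 6.620 / 524 = 0.0126 cm = 126 μm.

126 μm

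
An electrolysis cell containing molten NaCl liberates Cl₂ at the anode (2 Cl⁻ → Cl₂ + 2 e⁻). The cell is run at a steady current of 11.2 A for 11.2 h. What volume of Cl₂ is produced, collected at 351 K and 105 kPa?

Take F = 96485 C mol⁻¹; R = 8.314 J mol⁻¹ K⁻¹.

65.0 L

Q = I·t = 11.20 A × 40320 s = 451600 C.
n(e⁻) = Q/F = 451600 / 96485 = 4.680 mol.
2 electrons are transferred per Cl₂ molecule, so n(Cl₂) = 4.680 / 2 = 2.340 mol.
V = nRT/P = (2.340 × 8.314 × 351) / (105 × 10³ Pa) = 0.0650 m³ = 65.0 L.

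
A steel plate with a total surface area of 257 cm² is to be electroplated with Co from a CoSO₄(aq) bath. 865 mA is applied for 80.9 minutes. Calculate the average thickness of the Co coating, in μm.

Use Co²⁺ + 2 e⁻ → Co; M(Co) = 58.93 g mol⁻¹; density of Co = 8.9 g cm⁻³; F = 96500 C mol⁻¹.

Q = I·t = 0.8650 × 4854.0 = 4199 C; n(e⁻) = 0.04351 mol.
n(Co) = n(e⁻)/2 = 0.02175 mol, so m = 0.02175 × 58.93 = 1.282 g.
Volume = m/ρ = 1.282 / 8.9 = 0.1440 cm³.
Thickness = V/A = 0.1440 / 257 = 5.60 × 10⁻⁴ cm = 5.60 μm.

5.60 μm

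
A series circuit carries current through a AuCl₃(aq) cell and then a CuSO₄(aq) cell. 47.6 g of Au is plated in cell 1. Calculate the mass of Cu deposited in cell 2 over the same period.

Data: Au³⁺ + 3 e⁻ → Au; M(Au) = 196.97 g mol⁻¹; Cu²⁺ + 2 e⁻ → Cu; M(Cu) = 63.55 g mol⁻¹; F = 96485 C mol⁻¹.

n(Au) = 47.6 / 196.97 = 0.2417 mol.
Since Au³⁺ + 3 e⁻ → Au, n(e⁻) passed = 3 × 0.2417 = 0.7250 mol.
Cells in series carry the same charge, so the same 0.7250 mol of electrons passes through cell 2.
Cu²⁺ + 2 e⁻ → Cu, so n(Cu) = 0.7250 / 2 = 0.3625 mol.
m(Cu) = 0.3625 × 63.55 = 23.0 g.

23.0 g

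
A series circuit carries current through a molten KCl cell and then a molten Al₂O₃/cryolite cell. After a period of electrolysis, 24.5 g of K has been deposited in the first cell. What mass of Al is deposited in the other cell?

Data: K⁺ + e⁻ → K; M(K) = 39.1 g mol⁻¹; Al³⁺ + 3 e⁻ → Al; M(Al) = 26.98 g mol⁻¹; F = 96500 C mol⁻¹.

n(K) = 24.5 / 39.1 = 0.6266 mol.
Since K⁺ + e⁻ → K, n(e⁻) passed = 1 × 0.6266 = 0.6266 mol.
Cells in series carry the same charge, so the same 0.6266 mol of electrons passes through cell 2.
Al³⁺ + 3 e⁻ → Al, so n(Al) = 0.6266 / 3 = 0.2089 mol.
m(Al) = 0.2089 × 26.98 = 5.64 g.

5.64 g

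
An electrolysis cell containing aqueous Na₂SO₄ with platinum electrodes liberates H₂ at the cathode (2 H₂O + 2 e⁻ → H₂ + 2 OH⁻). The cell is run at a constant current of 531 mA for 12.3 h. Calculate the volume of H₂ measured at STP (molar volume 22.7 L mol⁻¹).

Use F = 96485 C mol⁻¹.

Q = I·t = 0.5310 A × 44280 s = 23510 C.
n(e⁻) = Q/F = 23510 / 96485 = 0.2437 mol.
2 electrons are transferred per H₂ molecule, so n(H₂) = 0.2437 / 2 = 0.1218 mol.
V = n × V_m = 0.1218 × 22.7 = 2.77 L.

2.77 L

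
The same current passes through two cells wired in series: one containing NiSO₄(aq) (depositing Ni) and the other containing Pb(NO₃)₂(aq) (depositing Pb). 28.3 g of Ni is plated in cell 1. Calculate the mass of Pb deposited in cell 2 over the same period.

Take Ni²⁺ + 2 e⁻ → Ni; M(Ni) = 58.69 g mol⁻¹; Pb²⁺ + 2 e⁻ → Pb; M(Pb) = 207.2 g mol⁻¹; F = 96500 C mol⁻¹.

99.9 g

n(Ni) = 28.3 / 58.69 = 0.4822 mol.
Since Ni²⁺ + 2 e⁻ → Ni, n(e⁻) passed = 2 × 0.4822 = 0.9644 mol.
Cells in series carry the same charge, so the same 0.9644 mol of electrons passes through cell 2.
Pb²⁺ + 2 e⁻ → Pb, so n(Pb) = 0.9644 / 2 = 0.4822 mol.
m(Pb) = 0.4822 × 207.2 = 99.9 g.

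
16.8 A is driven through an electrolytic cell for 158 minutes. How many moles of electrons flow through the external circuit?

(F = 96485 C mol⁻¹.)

Q = I·t = 16.80 A × 9480.0 s = 159300 C.
n(e⁻) = Q/F = 159300 / 96485 = 1.65 mol.

1.65 mol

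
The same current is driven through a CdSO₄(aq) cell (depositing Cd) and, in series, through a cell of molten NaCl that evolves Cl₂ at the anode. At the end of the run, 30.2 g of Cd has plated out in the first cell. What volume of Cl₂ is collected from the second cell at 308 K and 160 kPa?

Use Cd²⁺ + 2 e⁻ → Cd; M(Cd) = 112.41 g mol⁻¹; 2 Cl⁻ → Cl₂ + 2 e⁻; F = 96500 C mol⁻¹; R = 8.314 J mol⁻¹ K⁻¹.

n(Cd) = 30.2 / 112.41 = 0.2687 mol, so n(e⁻) = 2 × 0.2687 = 0.5373 mol.
The cells are in series, so the same 0.5373 mol of electrons passes through the second cell.
2 Cl⁻ → Cl₂ + 2 e⁻ — 2 mol e⁻ per mol Cl₂, so n(Cl₂) = 0.5373/2 = 0.2687 mol.
V = nRT/P = (0.2687 × 8.314 × 308) / (160 × 10³) = 0.00430 m³ = 4.30 L.

4.30 L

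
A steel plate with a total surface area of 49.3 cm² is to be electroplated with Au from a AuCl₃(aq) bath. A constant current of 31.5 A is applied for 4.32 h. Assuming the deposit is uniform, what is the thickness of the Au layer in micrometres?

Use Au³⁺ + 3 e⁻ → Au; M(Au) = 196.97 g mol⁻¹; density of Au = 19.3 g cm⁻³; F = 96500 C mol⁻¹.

Q = I·t = 31.50 × 15552 = 489900 C; n(e⁻) = 5.077 mol.
n(Au) = n(e⁻)/3 = 1.692 mol, so m = 1.692 × 196.97 = 333.3 g.
Volume = m/ρ = 333.3 / 19.3 = 17.27 cm³.
Thickness = V/A = 17.27 / 49.3 = 0.350 cm = 3500 μm.

3500 μm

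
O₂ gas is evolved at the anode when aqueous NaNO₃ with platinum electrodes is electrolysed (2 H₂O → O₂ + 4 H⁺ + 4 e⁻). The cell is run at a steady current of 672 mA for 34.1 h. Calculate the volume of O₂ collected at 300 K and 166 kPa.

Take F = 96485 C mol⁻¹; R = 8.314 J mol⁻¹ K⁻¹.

3.21 L

Q = I·t = 0.6720 A × 122760 s = 82490 C.
n(e⁻) = Q/F = 82490 / 96485 = 0.8550 mol.
4 electrons are transferred per O₂ molecule, so n(O₂) = 0.8550 / 4 = 0.2138 mol.
V = nRT/P = (0.2138 × 8.314 × 300) / (166 × 10³ Pa) = 0.00321 m³ = 3.21 L.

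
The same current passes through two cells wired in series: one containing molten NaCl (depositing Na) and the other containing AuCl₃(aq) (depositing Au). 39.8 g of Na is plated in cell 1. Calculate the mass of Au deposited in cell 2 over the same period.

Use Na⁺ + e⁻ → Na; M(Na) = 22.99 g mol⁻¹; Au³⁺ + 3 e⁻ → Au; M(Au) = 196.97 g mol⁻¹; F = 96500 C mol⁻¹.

n(Na) = 39.8 / 22.99 = 1.731 mol.
Since Na⁺ + e⁻ → Na, n(e⁻) passed = 1 × 1.731 = 1.731 mol.
Cells in series carry the same charge, so the same 1.731 mol of electrons passes through cell 2.
Au³⁺ + 3 e⁻ → Au, so n(Au) = 1.731 / 3 = 0.5771 mol.
m(Au) = 0.5771 × 196.97 = 114 g.

114 g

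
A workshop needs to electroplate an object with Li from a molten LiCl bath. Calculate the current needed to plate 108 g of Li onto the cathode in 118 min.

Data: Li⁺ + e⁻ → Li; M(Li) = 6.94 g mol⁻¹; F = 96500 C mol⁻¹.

n(Li) = 108 / 6.94 = 15.56 mol.
n(e⁻) = 1 × 15.56 = 15.56 mol.
Q = n(e⁻)·F = 15.56 × 96500 = 1502000 C.
I = Q/t = 1502000 / 7080.0 s = 212 A.

212 A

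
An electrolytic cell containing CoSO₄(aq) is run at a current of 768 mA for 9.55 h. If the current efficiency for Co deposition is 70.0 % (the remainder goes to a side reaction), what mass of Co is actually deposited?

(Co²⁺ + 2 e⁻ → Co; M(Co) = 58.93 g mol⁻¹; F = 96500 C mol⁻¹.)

5.64 g

Q = I·t = 0.7680 × 34380 = 26400 C.
n(e⁻) = 26400/96500 = 0.2736 mol; theoretically n(Co) = 0.2736/2 = 0.1368 mol, m_theo = 8.062 g.
At 70.0 % efficiency, m_actual = 0.700 × 8.062 = 5.64 g.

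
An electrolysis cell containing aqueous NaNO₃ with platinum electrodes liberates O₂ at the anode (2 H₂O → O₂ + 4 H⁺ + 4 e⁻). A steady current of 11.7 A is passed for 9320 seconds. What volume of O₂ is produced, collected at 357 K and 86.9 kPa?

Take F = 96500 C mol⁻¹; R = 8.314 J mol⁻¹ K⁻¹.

Q = I·t = 11.70 A × 9320.0 s = 109000 C.
n(e⁻) = Q/F = 109000 / 96500 = 1.130 mol.
4 electrons are transferred per O₂ molecule, so n(O₂) = 1.130 / 4 = 0.2825 mol.
V = nRT/P = (0.2825 × 8.314 × 357) / (86.9 × 10³ Pa) = 0.00965 m³ = 9.65 L.

9.65 L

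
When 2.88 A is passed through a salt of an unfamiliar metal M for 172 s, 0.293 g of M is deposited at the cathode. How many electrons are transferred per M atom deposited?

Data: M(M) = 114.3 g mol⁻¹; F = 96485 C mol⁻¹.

2

Q = I·t = 2.880 A × 172.00 s = 495.4 C, so n(e⁻) = 495.4/96485 = 0.005134 mol.
n(M) deposited = 0.293 / 114.3 = 0.002563 mol.
Electrons per atom = n(e⁻)/n(M) = 0.005134 / 0.002563 = 2.00 ≈ 2, so the ion is M²⁺.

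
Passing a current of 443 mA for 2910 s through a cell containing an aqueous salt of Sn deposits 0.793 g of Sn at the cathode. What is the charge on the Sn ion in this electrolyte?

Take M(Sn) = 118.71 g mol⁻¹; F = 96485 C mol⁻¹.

+2

Q = I·t = 0.4430 A × 2910.0 s = 1289 C, so n(e⁻) = 1289/96485 = 0.01336 mol.
n(Sn) deposited = 0.793 / 118.71 = 0.006680 mol.
Electrons per atom = n(e⁻)/n(Sn) = 0.01336 / 0.006680 = 2.00 ≈ 2, so the ion is Sn²⁺.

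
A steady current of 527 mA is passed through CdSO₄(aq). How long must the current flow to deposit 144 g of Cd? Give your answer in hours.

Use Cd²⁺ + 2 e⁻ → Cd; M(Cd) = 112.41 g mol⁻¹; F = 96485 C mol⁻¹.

n(Cd) = m/M = 144 / 112.41 = 1.281 mol.
Each Cd atom requires 2 electrons, so n(e⁻) = 2 × 1.281 = 2.562 mol.
Q = n(e⁻)·F = 2.562 × 96485 = 247200 C.
t = Q/I = 247200 / 0.5270 A = 469100 s = 130 h.

130 h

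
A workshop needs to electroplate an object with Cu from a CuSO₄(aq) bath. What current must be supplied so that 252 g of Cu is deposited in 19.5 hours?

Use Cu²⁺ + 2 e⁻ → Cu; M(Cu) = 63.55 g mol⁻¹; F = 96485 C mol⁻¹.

10.9 A

n(Cu) = 252 / 63.55 = 3.965 mol.
n(e⁻) = 2 × 3.965 = 7.931 mol.
Q = n(e⁻)·F = 7.931 × 96485 = 765200 C.
I = Q/t = 765200 / 70200 s = 10.9 A.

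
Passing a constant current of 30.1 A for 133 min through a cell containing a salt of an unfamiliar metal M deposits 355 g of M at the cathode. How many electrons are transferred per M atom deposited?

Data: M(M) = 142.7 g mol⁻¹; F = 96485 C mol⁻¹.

Q = I·t = 30.10 A × 7980.0 s = 240200 C, so n(e⁻) = 240200/96485 = 2.489 mol.
n(M) deposited = 355 / 142.7 = 2.488 mol.
Electrons per atom = n(e⁻)/n(M) = 2.489 / 2.488 = 1.00 ≈ 1, so the ion is M⁺.

1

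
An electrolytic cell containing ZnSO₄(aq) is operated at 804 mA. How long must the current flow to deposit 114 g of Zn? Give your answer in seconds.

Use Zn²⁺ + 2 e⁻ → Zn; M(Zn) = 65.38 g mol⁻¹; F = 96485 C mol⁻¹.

n(Zn) = m/M = 114 / 65.38 = 1.744 mol.
Each Zn atom requires 2 electrons, so n(e⁻) = 2 × 1.744 = 3.487 mol.
Q = n(e⁻)·F = 3.487 × 96485 = 336500 C.
t = Q/I = 336500 / 0.8040 A = 418500 s.

4.18 × 10⁵ s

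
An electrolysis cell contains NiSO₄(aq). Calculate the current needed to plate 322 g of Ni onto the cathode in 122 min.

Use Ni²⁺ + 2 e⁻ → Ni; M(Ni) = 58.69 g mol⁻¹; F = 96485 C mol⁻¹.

n(Ni) = 322 / 58.69 = 5.486 mol.
n(e⁻) = 2 × 5.486 = 10.97 mol.
Q = n(e⁻)·F = 10.97 × 96485 = 1059000 C.
I = Q/t = 1059000 / 7320.0 s = 145 A.

145 A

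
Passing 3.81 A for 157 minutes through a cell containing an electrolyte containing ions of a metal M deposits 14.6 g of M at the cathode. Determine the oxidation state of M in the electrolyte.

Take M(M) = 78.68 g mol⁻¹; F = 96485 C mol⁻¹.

Q = I·t = 3.810 A × 9420.0 s = 35890 C, so n(e⁻) = 35890/96485 = 0.3720 mol.
n(M) deposited = 14.6 / 78.68 = 0.1856 mol.
Electrons per atom = n(e⁻)/n(M) = 0.3720 / 0.1856 = 2.00 ≈ 2, so the ion is M²⁺.

+2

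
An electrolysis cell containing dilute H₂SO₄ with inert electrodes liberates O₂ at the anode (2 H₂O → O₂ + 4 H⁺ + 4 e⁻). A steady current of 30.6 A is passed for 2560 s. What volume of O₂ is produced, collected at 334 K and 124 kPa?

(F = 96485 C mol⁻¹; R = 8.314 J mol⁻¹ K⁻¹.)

4.55 L

Q = I·t = 30.60 A × 2560.0 s = 78340 C.
n(e⁻) = Q/F = 78340 / 96485 = 0.8119 mol.
4 electrons are transferred per O₂ molecule, so n(O₂) = 0.8119 / 4 = 0.2030 mol.
V = nRT/P = (0.2030 × 8.314 × 334) / (124 × 10³ Pa) = 0.00455 m³ = 4.55 L.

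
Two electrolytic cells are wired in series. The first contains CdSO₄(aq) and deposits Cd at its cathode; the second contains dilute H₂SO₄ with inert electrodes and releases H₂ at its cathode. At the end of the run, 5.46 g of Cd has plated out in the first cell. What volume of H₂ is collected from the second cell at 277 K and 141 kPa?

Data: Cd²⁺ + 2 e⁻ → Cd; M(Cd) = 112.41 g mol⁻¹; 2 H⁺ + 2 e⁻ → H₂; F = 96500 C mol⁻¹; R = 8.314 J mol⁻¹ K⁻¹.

0.793 L

n(Cd) = 5.46 / 112.41 = 0.04857 mol, so n(e⁻) = 2 × 0.04857 = 0.09714 mol.
The cells are in series, so the same 0.09714 mol of electrons passes through the second cell.
2 H⁺ + 2 e⁻ → H₂ — 2 mol e⁻ per mol H₂, so n(H₂) = 0.09714/2 = 0.04857 mol.
V = nRT/P = (0.04857 × 8.314 × 277) / (141 × 10³) = 7.93 × 10⁻⁴ m³ = 0.793 L.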